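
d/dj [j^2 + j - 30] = 2*j + 1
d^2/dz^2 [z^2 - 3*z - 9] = 2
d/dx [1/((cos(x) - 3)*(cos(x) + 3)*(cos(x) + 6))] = (-3*sin(x)^2 + 12*cos(x) - 6)*sin(x)/((cos(x) - 3)^2*(cos(x) + 3)^2*(cos(x) + 6)^2)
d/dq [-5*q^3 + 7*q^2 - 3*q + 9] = -15*q^2 + 14*q - 3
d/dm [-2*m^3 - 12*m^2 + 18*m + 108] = -6*m^2 - 24*m + 18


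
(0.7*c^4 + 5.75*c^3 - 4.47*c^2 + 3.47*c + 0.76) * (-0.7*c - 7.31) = -0.49*c^5 - 9.142*c^4 - 38.9035*c^3 + 30.2467*c^2 - 25.8977*c - 5.5556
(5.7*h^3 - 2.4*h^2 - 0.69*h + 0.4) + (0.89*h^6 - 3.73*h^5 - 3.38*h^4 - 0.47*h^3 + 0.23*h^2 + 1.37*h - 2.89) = 0.89*h^6 - 3.73*h^5 - 3.38*h^4 + 5.23*h^3 - 2.17*h^2 + 0.68*h - 2.49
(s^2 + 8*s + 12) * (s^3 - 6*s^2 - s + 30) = s^5 + 2*s^4 - 37*s^3 - 50*s^2 + 228*s + 360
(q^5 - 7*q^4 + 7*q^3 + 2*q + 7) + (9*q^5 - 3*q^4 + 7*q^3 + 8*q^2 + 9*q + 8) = 10*q^5 - 10*q^4 + 14*q^3 + 8*q^2 + 11*q + 15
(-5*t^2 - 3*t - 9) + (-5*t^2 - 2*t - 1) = -10*t^2 - 5*t - 10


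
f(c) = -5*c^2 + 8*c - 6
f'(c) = 8 - 10*c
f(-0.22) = -8.00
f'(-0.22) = 10.20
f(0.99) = -2.98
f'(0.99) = -1.90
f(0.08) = -5.39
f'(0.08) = 7.20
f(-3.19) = -82.40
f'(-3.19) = 39.90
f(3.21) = -31.84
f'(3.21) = -24.10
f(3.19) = -31.36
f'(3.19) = -23.90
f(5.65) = -120.41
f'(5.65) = -48.50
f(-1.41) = -27.22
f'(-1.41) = 22.10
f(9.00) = -339.00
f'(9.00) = -82.00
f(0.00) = -6.00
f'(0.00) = 8.00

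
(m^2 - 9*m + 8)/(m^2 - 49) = (m^2 - 9*m + 8)/(m^2 - 49)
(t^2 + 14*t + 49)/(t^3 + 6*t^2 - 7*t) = (t + 7)/(t*(t - 1))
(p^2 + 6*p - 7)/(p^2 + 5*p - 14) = (p - 1)/(p - 2)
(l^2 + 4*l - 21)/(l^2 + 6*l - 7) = (l - 3)/(l - 1)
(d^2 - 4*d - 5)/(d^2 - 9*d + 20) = (d + 1)/(d - 4)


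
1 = 1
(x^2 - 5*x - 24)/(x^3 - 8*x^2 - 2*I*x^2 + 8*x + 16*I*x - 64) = (x + 3)/(x^2 - 2*I*x + 8)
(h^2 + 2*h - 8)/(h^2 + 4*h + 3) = (h^2 + 2*h - 8)/(h^2 + 4*h + 3)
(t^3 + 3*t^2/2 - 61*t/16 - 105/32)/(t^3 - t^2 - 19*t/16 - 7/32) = (8*t^2 + 26*t + 15)/(8*t^2 + 6*t + 1)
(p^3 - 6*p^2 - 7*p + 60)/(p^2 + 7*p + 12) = (p^2 - 9*p + 20)/(p + 4)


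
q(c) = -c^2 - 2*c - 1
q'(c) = -2*c - 2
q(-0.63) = -0.14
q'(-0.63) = -0.74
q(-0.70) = -0.09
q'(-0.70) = -0.60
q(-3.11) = -4.45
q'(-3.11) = 4.22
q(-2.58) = -2.50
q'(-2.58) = 3.16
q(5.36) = -40.45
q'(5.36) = -12.72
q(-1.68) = -0.46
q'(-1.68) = 1.36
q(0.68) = -2.82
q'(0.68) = -3.36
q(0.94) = -3.76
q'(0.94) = -3.88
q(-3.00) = -4.00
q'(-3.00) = 4.00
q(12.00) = -169.00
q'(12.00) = -26.00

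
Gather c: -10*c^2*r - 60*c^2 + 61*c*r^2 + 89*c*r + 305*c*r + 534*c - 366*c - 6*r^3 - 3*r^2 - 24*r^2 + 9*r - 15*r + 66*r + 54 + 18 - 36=c^2*(-10*r - 60) + c*(61*r^2 + 394*r + 168) - 6*r^3 - 27*r^2 + 60*r + 36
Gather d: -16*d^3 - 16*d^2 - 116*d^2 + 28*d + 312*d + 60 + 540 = -16*d^3 - 132*d^2 + 340*d + 600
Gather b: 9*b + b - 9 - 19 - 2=10*b - 30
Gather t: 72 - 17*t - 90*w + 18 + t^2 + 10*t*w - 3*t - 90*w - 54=t^2 + t*(10*w - 20) - 180*w + 36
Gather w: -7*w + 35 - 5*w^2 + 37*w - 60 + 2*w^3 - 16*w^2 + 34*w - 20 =2*w^3 - 21*w^2 + 64*w - 45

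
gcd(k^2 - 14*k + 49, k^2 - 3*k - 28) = k - 7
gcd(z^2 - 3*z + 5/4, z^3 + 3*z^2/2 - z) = z - 1/2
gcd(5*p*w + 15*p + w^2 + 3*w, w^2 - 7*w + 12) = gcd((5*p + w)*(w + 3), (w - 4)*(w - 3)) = 1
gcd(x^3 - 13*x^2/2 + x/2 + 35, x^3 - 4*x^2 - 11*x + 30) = x - 5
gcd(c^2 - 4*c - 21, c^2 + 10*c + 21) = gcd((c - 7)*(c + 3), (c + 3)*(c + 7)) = c + 3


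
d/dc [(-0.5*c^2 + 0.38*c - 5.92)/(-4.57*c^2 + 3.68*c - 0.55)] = (-0.103400000000001*c^2 - 53.5588*c + 21.5766)/(20.8849*c^4 - 33.6352*c^3 + 18.5694*c^2 - 4.048*c + 0.3025)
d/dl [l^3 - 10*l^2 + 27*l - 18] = 3*l^2 - 20*l + 27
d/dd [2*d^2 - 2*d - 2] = 4*d - 2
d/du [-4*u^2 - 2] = -8*u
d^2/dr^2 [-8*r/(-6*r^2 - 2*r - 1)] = 32*(2*r*(6*r + 1)^2 - (9*r + 1)*(6*r^2 + 2*r + 1))/(6*r^2 + 2*r + 1)^3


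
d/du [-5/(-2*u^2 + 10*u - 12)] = 5*(5 - 2*u)/(2*(u^2 - 5*u + 6)^2)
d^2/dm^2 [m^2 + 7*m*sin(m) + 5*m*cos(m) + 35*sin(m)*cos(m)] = -7*m*sin(m) - 5*m*cos(m) - 10*sin(m) - 70*sin(2*m) + 14*cos(m) + 2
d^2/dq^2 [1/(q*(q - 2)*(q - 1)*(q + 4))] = 2*(10*q^6 + 15*q^5 - 84*q^4 - 64*q^3 + 324*q^2 - 240*q + 64)/(q^3*(q^9 + 3*q^8 - 27*q^7 - 35*q^6 + 318*q^5 - 156*q^4 - 1288*q^3 + 2592*q^2 - 1920*q + 512))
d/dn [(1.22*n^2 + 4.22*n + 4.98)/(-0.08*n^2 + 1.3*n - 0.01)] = (1.9236*n^2 + 0.7724*n - 6.5162)/(0.0064*n^4 - 0.208*n^3 + 1.6916*n^2 - 0.026*n + 0.0001)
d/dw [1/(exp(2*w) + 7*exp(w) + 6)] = (-2*exp(w) - 7)*exp(w)/(exp(2*w) + 7*exp(w) + 6)^2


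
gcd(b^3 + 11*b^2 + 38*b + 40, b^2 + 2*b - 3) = 1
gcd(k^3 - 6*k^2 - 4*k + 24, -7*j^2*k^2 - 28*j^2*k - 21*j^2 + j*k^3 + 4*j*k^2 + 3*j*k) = 1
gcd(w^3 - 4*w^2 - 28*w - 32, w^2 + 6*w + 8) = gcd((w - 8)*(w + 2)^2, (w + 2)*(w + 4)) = w + 2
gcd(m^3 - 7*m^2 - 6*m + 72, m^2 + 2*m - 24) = m - 4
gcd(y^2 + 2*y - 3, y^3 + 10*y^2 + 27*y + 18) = y + 3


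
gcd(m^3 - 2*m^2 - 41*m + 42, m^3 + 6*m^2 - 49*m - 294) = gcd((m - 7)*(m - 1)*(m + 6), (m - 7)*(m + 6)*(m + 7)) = m^2 - m - 42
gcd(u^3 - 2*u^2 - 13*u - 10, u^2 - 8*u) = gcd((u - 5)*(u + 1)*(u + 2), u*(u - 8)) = 1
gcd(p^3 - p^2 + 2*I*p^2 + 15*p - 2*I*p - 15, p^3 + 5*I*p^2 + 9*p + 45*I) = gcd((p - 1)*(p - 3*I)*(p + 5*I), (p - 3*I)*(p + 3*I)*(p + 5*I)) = p^2 + 2*I*p + 15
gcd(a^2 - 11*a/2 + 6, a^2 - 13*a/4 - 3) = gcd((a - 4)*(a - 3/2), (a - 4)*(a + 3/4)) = a - 4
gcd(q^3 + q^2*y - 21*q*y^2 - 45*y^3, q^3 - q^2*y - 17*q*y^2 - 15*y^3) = -q^2 + 2*q*y + 15*y^2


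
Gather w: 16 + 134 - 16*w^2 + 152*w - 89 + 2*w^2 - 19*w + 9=-14*w^2 + 133*w + 70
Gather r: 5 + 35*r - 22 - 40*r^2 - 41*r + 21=-40*r^2 - 6*r + 4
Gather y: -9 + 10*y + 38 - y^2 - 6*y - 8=-y^2 + 4*y + 21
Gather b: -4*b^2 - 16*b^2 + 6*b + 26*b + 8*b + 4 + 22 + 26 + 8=-20*b^2 + 40*b + 60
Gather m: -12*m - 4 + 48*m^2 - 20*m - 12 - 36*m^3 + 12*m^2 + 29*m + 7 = -36*m^3 + 60*m^2 - 3*m - 9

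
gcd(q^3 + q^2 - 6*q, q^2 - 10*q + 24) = 1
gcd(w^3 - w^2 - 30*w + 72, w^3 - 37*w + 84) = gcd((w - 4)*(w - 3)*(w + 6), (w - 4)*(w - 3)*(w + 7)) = w^2 - 7*w + 12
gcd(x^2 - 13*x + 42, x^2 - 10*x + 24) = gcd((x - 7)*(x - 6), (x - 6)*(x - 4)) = x - 6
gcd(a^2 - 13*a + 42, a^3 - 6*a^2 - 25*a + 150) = a - 6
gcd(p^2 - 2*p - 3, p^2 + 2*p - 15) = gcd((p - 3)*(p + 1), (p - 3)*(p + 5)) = p - 3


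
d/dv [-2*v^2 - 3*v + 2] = -4*v - 3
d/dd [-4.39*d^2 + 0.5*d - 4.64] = 0.5 - 8.78*d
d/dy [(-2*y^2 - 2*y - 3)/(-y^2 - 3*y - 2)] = (4*y^2 + 2*y - 5)/(y^4 + 6*y^3 + 13*y^2 + 12*y + 4)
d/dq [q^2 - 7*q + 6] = 2*q - 7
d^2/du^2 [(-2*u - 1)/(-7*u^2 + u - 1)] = 2*((2*u + 1)*(14*u - 1)^2 - (42*u + 5)*(7*u^2 - u + 1))/(7*u^2 - u + 1)^3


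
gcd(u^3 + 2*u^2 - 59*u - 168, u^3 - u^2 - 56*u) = u^2 - u - 56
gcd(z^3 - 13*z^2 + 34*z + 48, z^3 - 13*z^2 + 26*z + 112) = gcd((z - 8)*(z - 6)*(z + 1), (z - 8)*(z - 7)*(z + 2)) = z - 8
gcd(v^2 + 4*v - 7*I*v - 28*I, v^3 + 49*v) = v - 7*I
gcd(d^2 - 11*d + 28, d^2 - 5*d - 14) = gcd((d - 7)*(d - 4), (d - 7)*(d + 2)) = d - 7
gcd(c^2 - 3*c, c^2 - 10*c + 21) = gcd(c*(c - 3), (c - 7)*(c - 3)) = c - 3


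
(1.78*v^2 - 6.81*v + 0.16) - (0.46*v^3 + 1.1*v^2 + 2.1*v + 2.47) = -0.46*v^3 + 0.68*v^2 - 8.91*v - 2.31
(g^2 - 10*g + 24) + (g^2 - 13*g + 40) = 2*g^2 - 23*g + 64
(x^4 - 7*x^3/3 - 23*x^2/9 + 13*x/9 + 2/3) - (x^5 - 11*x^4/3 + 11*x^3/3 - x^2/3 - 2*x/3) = -x^5 + 14*x^4/3 - 6*x^3 - 20*x^2/9 + 19*x/9 + 2/3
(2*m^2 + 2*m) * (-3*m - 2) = -6*m^3 - 10*m^2 - 4*m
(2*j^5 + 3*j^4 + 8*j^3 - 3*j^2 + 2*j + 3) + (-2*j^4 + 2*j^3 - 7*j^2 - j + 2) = 2*j^5 + j^4 + 10*j^3 - 10*j^2 + j + 5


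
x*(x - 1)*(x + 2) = x^3 + x^2 - 2*x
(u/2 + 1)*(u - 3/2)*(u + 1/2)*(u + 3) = u^4/2 + 2*u^3 + u^2/8 - 39*u/8 - 9/4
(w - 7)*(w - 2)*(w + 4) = w^3 - 5*w^2 - 22*w + 56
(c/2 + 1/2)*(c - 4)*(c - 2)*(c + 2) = c^4/2 - 3*c^3/2 - 4*c^2 + 6*c + 8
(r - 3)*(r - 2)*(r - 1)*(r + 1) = r^4 - 5*r^3 + 5*r^2 + 5*r - 6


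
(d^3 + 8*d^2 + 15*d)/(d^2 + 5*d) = d + 3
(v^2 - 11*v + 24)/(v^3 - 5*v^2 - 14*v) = (-v^2 + 11*v - 24)/(v*(-v^2 + 5*v + 14))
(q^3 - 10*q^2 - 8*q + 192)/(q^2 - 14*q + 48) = q + 4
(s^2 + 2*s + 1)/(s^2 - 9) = (s^2 + 2*s + 1)/(s^2 - 9)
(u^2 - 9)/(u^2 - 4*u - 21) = (u - 3)/(u - 7)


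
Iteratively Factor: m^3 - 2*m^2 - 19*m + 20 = (m - 1)*(m^2 - m - 20) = (m - 5)*(m - 1)*(m + 4)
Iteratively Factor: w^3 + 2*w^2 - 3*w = (w + 3)*(w^2 - w) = w*(w + 3)*(w - 1)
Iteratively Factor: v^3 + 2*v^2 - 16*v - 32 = (v + 4)*(v^2 - 2*v - 8) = (v + 2)*(v + 4)*(v - 4)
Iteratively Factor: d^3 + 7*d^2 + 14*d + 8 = (d + 1)*(d^2 + 6*d + 8) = (d + 1)*(d + 4)*(d + 2)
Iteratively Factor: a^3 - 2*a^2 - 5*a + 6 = (a - 1)*(a^2 - a - 6) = (a - 3)*(a - 1)*(a + 2)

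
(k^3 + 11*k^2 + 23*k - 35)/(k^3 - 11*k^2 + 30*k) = (k^3 + 11*k^2 + 23*k - 35)/(k*(k^2 - 11*k + 30))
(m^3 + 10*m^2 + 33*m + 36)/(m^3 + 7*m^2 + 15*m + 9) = (m + 4)/(m + 1)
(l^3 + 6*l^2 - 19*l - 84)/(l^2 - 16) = (l^2 + 10*l + 21)/(l + 4)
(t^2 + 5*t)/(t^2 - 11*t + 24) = t*(t + 5)/(t^2 - 11*t + 24)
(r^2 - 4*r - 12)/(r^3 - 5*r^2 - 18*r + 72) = (r + 2)/(r^2 + r - 12)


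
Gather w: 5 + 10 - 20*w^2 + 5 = 20 - 20*w^2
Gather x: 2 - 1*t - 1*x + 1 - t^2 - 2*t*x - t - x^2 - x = -t^2 - 2*t - x^2 + x*(-2*t - 2) + 3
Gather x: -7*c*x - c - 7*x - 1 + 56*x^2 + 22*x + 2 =-c + 56*x^2 + x*(15 - 7*c) + 1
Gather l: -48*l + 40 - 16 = 24 - 48*l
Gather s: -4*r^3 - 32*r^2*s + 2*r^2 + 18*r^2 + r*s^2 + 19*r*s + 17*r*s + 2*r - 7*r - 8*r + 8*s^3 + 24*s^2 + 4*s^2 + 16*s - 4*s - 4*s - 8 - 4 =-4*r^3 + 20*r^2 - 13*r + 8*s^3 + s^2*(r + 28) + s*(-32*r^2 + 36*r + 8) - 12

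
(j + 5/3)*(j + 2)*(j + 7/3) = j^3 + 6*j^2 + 107*j/9 + 70/9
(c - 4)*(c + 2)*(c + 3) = c^3 + c^2 - 14*c - 24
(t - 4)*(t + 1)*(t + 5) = t^3 + 2*t^2 - 19*t - 20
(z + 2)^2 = z^2 + 4*z + 4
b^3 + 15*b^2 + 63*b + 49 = (b + 1)*(b + 7)^2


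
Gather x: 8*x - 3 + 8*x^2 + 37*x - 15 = 8*x^2 + 45*x - 18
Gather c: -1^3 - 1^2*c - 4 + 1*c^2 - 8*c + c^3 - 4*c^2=c^3 - 3*c^2 - 9*c - 5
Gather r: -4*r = -4*r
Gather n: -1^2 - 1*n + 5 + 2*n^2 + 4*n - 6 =2*n^2 + 3*n - 2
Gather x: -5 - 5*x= -5*x - 5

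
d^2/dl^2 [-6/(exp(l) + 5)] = 6*(5 - exp(l))*exp(l)/(exp(l) + 5)^3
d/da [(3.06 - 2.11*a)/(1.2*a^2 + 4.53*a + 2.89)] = (2.532*a^2 - 7.344*a - 19.9597)/(1.44*a^4 + 10.872*a^3 + 27.4569*a^2 + 26.1834*a + 8.3521)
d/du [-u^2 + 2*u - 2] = 2 - 2*u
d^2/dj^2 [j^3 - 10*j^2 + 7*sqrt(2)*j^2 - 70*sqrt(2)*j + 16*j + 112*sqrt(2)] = 6*j - 20 + 14*sqrt(2)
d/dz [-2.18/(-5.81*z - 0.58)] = -12.6658/(5.81*z + 0.58)^2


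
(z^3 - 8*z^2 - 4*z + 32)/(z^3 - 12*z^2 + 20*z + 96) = (z - 2)/(z - 6)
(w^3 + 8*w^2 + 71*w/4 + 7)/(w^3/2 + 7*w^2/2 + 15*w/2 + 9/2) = (4*w^3 + 32*w^2 + 71*w + 28)/(2*(w^3 + 7*w^2 + 15*w + 9))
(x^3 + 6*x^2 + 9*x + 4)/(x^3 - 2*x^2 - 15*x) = (x^3 + 6*x^2 + 9*x + 4)/(x*(x^2 - 2*x - 15))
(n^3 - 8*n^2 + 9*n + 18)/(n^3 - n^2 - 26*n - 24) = (n - 3)/(n + 4)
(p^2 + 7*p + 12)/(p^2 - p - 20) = (p + 3)/(p - 5)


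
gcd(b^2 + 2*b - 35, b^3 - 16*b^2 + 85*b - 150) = b - 5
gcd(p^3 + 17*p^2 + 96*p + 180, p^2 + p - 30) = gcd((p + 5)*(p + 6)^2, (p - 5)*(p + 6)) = p + 6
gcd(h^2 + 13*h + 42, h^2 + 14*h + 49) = h + 7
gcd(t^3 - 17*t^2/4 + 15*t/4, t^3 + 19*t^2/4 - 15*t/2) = t^2 - 5*t/4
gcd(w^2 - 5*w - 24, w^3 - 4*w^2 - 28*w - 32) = w - 8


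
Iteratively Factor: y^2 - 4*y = (y)*(y - 4)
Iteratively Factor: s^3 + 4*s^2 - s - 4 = (s + 4)*(s^2 - 1) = (s + 1)*(s + 4)*(s - 1)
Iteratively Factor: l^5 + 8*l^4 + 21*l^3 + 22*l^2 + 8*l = (l)*(l^4 + 8*l^3 + 21*l^2 + 22*l + 8) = l*(l + 1)*(l^3 + 7*l^2 + 14*l + 8) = l*(l + 1)*(l + 2)*(l^2 + 5*l + 4) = l*(l + 1)^2*(l + 2)*(l + 4)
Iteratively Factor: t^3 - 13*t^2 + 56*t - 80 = (t - 5)*(t^2 - 8*t + 16) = (t - 5)*(t - 4)*(t - 4)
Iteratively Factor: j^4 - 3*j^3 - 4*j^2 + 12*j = (j - 3)*(j^3 - 4*j) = (j - 3)*(j - 2)*(j^2 + 2*j) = j*(j - 3)*(j - 2)*(j + 2)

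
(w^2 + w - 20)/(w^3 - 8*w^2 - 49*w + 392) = (w^2 + w - 20)/(w^3 - 8*w^2 - 49*w + 392)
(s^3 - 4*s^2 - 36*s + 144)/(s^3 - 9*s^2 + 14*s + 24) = (s + 6)/(s + 1)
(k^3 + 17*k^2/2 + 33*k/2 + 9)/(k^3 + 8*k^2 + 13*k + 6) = (k + 3/2)/(k + 1)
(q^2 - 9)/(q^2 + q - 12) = (q + 3)/(q + 4)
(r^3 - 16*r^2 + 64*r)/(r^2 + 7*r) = (r^2 - 16*r + 64)/(r + 7)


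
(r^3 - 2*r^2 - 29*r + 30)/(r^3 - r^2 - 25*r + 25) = (r - 6)/(r - 5)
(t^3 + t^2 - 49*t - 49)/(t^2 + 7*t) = t - 6 - 7/t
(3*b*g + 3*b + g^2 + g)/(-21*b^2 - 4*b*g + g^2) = (-g - 1)/(7*b - g)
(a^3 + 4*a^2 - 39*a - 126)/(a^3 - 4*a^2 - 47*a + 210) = (a + 3)/(a - 5)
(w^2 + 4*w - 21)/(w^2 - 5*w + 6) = (w + 7)/(w - 2)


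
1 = 1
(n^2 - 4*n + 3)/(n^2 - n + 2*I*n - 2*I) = (n - 3)/(n + 2*I)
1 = 1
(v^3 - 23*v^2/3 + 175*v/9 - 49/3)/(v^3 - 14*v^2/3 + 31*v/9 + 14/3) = (3*v - 7)/(3*v + 2)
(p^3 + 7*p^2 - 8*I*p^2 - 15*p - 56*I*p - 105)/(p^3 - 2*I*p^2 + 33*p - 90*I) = (p + 7)/(p + 6*I)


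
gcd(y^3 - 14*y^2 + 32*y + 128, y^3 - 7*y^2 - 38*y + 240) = y - 8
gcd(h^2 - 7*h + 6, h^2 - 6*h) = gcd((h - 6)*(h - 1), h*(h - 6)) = h - 6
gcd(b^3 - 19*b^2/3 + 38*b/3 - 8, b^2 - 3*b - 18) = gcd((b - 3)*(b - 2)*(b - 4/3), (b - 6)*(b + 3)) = 1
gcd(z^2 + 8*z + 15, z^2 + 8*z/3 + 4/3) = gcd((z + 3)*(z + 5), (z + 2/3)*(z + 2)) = 1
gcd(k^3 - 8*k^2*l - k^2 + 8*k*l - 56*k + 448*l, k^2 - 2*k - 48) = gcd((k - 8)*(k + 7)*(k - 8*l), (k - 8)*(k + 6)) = k - 8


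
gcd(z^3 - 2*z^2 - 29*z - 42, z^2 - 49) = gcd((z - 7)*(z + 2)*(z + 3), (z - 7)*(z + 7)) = z - 7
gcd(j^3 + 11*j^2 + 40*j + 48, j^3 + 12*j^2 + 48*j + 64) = j^2 + 8*j + 16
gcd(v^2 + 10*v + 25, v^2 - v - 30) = v + 5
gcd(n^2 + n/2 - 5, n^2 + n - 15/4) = n + 5/2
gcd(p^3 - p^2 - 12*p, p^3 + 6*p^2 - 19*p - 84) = p^2 - p - 12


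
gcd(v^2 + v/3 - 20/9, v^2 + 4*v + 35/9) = v + 5/3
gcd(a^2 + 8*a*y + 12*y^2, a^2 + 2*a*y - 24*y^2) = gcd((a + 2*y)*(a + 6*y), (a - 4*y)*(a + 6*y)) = a + 6*y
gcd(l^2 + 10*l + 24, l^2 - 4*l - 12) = 1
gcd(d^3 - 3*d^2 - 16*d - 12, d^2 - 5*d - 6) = d^2 - 5*d - 6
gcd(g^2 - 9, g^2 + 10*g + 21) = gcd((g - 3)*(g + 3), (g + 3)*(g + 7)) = g + 3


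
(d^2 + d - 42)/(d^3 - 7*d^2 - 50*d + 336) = 1/(d - 8)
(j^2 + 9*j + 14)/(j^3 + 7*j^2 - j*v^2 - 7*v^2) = (-j - 2)/(-j^2 + v^2)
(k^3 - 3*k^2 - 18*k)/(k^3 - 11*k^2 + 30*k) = (k + 3)/(k - 5)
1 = 1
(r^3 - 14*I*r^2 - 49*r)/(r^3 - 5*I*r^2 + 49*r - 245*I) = r*(r - 7*I)/(r^2 + 2*I*r + 35)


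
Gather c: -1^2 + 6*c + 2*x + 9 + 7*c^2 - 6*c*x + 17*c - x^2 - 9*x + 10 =7*c^2 + c*(23 - 6*x) - x^2 - 7*x + 18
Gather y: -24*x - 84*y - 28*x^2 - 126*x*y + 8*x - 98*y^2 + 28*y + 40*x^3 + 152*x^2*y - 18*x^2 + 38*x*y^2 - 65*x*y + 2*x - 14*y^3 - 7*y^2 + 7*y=40*x^3 - 46*x^2 - 14*x - 14*y^3 + y^2*(38*x - 105) + y*(152*x^2 - 191*x - 49)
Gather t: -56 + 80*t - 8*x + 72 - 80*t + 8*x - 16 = 0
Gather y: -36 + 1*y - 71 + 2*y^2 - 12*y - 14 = 2*y^2 - 11*y - 121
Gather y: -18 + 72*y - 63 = 72*y - 81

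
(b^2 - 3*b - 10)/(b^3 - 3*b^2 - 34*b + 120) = (b + 2)/(b^2 + 2*b - 24)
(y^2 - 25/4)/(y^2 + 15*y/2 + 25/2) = (y - 5/2)/(y + 5)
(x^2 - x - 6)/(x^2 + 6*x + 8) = (x - 3)/(x + 4)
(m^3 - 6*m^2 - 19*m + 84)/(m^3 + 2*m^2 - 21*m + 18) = (m^2 - 3*m - 28)/(m^2 + 5*m - 6)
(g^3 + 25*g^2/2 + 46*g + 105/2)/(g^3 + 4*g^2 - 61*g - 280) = (2*g^2 + 11*g + 15)/(2*(g^2 - 3*g - 40))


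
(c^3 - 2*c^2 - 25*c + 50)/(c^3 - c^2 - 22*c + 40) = (c - 5)/(c - 4)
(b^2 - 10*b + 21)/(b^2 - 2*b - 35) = (b - 3)/(b + 5)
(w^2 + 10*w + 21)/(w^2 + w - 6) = (w + 7)/(w - 2)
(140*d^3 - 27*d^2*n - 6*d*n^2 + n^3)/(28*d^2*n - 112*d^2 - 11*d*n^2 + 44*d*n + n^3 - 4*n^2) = (5*d + n)/(n - 4)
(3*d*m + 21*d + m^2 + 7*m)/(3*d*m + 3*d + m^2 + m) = (m + 7)/(m + 1)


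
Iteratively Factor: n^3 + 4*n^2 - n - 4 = (n + 4)*(n^2 - 1) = (n - 1)*(n + 4)*(n + 1)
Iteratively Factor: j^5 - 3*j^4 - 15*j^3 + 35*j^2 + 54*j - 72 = (j + 3)*(j^4 - 6*j^3 + 3*j^2 + 26*j - 24) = (j - 1)*(j + 3)*(j^3 - 5*j^2 - 2*j + 24) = (j - 1)*(j + 2)*(j + 3)*(j^2 - 7*j + 12) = (j - 4)*(j - 1)*(j + 2)*(j + 3)*(j - 3)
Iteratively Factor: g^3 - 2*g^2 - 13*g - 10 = (g + 1)*(g^2 - 3*g - 10) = (g - 5)*(g + 1)*(g + 2)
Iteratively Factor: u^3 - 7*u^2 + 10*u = (u - 2)*(u^2 - 5*u) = u*(u - 2)*(u - 5)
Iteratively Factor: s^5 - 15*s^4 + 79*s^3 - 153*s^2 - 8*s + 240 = (s - 5)*(s^4 - 10*s^3 + 29*s^2 - 8*s - 48) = (s - 5)*(s - 3)*(s^3 - 7*s^2 + 8*s + 16) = (s - 5)*(s - 4)*(s - 3)*(s^2 - 3*s - 4) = (s - 5)*(s - 4)^2*(s - 3)*(s + 1)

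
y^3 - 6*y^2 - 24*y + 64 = (y - 8)*(y - 2)*(y + 4)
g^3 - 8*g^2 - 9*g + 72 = (g - 8)*(g - 3)*(g + 3)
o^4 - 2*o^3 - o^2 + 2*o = o*(o - 2)*(o - 1)*(o + 1)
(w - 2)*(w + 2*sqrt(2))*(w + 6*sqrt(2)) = w^3 - 2*w^2 + 8*sqrt(2)*w^2 - 16*sqrt(2)*w + 24*w - 48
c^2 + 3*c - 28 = (c - 4)*(c + 7)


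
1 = 1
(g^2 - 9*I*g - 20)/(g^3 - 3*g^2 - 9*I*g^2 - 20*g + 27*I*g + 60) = 1/(g - 3)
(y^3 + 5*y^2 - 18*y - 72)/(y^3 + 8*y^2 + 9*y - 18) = (y - 4)/(y - 1)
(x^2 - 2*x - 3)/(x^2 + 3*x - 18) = (x + 1)/(x + 6)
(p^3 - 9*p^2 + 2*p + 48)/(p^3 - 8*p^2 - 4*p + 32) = (p - 3)/(p - 2)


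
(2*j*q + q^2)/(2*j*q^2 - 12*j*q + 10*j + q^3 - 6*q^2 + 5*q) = q/(q^2 - 6*q + 5)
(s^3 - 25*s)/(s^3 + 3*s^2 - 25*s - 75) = s/(s + 3)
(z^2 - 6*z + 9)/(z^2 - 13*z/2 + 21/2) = 2*(z - 3)/(2*z - 7)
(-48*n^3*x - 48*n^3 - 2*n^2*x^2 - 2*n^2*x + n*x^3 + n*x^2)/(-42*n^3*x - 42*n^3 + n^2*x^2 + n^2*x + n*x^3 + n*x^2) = (-48*n^2 - 2*n*x + x^2)/(-42*n^2 + n*x + x^2)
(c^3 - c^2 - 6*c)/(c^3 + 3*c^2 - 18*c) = (c + 2)/(c + 6)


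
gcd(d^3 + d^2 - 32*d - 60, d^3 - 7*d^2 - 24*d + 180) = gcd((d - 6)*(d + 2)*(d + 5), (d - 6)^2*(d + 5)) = d^2 - d - 30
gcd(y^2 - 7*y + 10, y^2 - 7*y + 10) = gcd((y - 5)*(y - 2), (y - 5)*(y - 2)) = y^2 - 7*y + 10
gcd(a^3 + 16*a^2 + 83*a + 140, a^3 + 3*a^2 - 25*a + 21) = a + 7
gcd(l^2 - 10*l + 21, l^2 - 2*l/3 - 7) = l - 3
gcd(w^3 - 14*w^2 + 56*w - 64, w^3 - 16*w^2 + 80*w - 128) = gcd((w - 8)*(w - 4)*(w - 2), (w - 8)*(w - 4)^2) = w^2 - 12*w + 32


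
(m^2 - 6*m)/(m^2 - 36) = m/(m + 6)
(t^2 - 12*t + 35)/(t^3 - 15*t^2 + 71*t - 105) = 1/(t - 3)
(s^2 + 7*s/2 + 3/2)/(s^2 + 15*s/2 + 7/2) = (s + 3)/(s + 7)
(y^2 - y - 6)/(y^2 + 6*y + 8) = (y - 3)/(y + 4)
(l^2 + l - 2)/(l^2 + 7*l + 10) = (l - 1)/(l + 5)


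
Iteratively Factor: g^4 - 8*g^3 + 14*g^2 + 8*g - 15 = (g - 3)*(g^3 - 5*g^2 - g + 5) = (g - 5)*(g - 3)*(g^2 - 1) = (g - 5)*(g - 3)*(g + 1)*(g - 1)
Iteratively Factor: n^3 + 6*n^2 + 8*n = (n)*(n^2 + 6*n + 8) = n*(n + 2)*(n + 4)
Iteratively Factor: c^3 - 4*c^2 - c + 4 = (c + 1)*(c^2 - 5*c + 4) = (c - 4)*(c + 1)*(c - 1)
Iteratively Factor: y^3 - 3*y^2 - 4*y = (y)*(y^2 - 3*y - 4) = y*(y + 1)*(y - 4)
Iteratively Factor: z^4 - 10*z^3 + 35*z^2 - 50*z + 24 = (z - 3)*(z^3 - 7*z^2 + 14*z - 8) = (z - 3)*(z - 1)*(z^2 - 6*z + 8) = (z - 4)*(z - 3)*(z - 1)*(z - 2)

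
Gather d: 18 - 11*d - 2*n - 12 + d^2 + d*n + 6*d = d^2 + d*(n - 5) - 2*n + 6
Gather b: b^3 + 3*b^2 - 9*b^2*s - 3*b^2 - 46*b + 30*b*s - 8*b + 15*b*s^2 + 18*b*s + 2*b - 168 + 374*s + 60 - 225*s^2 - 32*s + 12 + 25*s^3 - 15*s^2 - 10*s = b^3 - 9*b^2*s + b*(15*s^2 + 48*s - 52) + 25*s^3 - 240*s^2 + 332*s - 96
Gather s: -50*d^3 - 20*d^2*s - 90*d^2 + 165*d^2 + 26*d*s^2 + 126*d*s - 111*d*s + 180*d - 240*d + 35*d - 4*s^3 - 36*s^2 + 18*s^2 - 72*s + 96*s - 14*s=-50*d^3 + 75*d^2 - 25*d - 4*s^3 + s^2*(26*d - 18) + s*(-20*d^2 + 15*d + 10)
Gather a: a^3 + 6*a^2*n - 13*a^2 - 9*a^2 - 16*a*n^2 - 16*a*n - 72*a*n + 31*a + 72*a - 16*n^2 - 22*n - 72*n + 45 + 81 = a^3 + a^2*(6*n - 22) + a*(-16*n^2 - 88*n + 103) - 16*n^2 - 94*n + 126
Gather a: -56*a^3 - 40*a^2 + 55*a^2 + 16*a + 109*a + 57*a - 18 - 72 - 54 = -56*a^3 + 15*a^2 + 182*a - 144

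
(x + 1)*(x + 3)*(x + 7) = x^3 + 11*x^2 + 31*x + 21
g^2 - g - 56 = (g - 8)*(g + 7)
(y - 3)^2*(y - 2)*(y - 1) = y^4 - 9*y^3 + 29*y^2 - 39*y + 18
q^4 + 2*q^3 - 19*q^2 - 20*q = q*(q - 4)*(q + 1)*(q + 5)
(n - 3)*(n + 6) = n^2 + 3*n - 18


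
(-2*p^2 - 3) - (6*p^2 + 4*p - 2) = -8*p^2 - 4*p - 1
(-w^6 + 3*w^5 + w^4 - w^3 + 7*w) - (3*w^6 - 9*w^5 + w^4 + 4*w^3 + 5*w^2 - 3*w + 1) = -4*w^6 + 12*w^5 - 5*w^3 - 5*w^2 + 10*w - 1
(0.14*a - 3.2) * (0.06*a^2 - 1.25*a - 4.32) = 0.0084*a^3 - 0.367*a^2 + 3.3952*a + 13.824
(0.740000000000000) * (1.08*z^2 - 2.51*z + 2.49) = 0.7992*z^2 - 1.8574*z + 1.8426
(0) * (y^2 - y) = 0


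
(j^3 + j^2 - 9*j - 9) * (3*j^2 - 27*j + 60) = 3*j^5 - 24*j^4 + 6*j^3 + 276*j^2 - 297*j - 540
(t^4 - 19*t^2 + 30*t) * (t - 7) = t^5 - 7*t^4 - 19*t^3 + 163*t^2 - 210*t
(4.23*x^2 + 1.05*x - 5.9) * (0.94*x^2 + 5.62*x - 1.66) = 3.9762*x^4 + 24.7596*x^3 - 6.6668*x^2 - 34.901*x + 9.794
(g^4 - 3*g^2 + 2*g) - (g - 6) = g^4 - 3*g^2 + g + 6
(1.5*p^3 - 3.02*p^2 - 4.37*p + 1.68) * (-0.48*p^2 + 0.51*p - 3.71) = -0.72*p^5 + 2.2146*p^4 - 5.0076*p^3 + 8.1691*p^2 + 17.0695*p - 6.2328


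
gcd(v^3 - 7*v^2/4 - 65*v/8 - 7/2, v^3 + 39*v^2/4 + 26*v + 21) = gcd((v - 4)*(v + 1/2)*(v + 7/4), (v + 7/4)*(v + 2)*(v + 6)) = v + 7/4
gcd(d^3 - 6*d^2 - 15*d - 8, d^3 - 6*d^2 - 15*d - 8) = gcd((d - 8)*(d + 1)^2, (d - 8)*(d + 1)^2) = d^3 - 6*d^2 - 15*d - 8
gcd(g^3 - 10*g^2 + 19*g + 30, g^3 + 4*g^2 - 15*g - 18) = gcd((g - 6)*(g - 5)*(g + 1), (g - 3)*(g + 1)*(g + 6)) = g + 1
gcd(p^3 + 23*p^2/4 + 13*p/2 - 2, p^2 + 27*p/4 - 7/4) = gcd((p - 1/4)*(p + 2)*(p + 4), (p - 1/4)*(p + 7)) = p - 1/4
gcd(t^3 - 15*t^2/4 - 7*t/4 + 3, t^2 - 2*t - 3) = t + 1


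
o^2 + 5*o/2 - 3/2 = (o - 1/2)*(o + 3)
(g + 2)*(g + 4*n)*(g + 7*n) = g^3 + 11*g^2*n + 2*g^2 + 28*g*n^2 + 22*g*n + 56*n^2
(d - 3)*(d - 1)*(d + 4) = d^3 - 13*d + 12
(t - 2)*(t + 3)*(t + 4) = t^3 + 5*t^2 - 2*t - 24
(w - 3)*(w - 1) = w^2 - 4*w + 3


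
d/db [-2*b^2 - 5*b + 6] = -4*b - 5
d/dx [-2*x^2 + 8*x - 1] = 8 - 4*x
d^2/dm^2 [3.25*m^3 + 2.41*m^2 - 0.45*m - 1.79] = 19.5*m + 4.82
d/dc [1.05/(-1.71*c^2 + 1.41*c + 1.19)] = (3.591*c - 1.4805)/(-1.71*c^2 + 1.41*c + 1.19)^2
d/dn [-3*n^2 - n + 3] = -6*n - 1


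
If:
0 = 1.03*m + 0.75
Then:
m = -0.73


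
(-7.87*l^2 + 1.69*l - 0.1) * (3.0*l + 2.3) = -23.61*l^3 - 13.031*l^2 + 3.587*l - 0.23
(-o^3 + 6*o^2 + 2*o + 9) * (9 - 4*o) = 4*o^4 - 33*o^3 + 46*o^2 - 18*o + 81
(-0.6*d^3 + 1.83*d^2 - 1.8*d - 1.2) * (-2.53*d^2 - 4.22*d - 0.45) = 1.518*d^5 - 2.0979*d^4 - 2.8986*d^3 + 9.8085*d^2 + 5.874*d + 0.54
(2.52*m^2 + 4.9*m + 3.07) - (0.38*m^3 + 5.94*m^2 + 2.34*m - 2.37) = -0.38*m^3 - 3.42*m^2 + 2.56*m + 5.44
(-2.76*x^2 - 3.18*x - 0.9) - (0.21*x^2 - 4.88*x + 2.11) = -2.97*x^2 + 1.7*x - 3.01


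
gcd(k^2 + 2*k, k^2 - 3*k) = k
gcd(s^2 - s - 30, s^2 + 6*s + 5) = s + 5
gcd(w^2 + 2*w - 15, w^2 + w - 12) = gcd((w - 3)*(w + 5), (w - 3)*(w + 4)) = w - 3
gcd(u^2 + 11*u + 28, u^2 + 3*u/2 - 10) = u + 4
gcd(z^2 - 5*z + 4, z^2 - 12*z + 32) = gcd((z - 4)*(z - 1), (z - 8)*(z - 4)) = z - 4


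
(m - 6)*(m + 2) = m^2 - 4*m - 12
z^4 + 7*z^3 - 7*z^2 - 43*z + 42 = (z - 2)*(z - 1)*(z + 3)*(z + 7)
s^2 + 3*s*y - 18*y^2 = (s - 3*y)*(s + 6*y)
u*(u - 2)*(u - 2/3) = u^3 - 8*u^2/3 + 4*u/3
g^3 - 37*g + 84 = (g - 4)*(g - 3)*(g + 7)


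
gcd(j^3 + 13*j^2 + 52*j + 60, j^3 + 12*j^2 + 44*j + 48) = j^2 + 8*j + 12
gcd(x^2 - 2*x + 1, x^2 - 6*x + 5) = x - 1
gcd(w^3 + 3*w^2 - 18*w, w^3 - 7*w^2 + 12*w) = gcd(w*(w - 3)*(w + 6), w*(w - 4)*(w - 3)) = w^2 - 3*w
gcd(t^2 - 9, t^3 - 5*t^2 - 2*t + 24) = t - 3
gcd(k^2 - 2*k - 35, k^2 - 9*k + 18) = 1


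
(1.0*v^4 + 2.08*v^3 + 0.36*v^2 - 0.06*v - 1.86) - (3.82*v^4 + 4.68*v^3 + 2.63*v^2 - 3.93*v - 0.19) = -2.82*v^4 - 2.6*v^3 - 2.27*v^2 + 3.87*v - 1.67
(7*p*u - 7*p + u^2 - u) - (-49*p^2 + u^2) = 49*p^2 + 7*p*u - 7*p - u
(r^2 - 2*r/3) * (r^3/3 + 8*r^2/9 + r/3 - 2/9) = r^5/3 + 2*r^4/3 - 7*r^3/27 - 4*r^2/9 + 4*r/27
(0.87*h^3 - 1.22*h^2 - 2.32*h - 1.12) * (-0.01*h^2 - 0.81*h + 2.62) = -0.0087*h^5 - 0.6925*h^4 + 3.2908*h^3 - 1.306*h^2 - 5.1712*h - 2.9344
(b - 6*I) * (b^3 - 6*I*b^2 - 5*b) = b^4 - 12*I*b^3 - 41*b^2 + 30*I*b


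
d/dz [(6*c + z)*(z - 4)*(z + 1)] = 12*c*z - 18*c + 3*z^2 - 6*z - 4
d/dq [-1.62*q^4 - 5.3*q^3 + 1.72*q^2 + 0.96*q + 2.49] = -6.48*q^3 - 15.9*q^2 + 3.44*q + 0.96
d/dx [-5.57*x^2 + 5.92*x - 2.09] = 5.92 - 11.14*x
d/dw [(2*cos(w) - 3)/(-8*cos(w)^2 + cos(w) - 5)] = (16*sin(w)^2 + 48*cos(w) - 9)*sin(w)/(8*sin(w)^2 + cos(w) - 13)^2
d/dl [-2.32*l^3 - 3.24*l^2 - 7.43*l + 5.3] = -6.96*l^2 - 6.48*l - 7.43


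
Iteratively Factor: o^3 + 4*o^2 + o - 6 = (o + 2)*(o^2 + 2*o - 3) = (o + 2)*(o + 3)*(o - 1)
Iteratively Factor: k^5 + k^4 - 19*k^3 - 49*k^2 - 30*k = (k + 2)*(k^4 - k^3 - 17*k^2 - 15*k) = (k + 2)*(k + 3)*(k^3 - 4*k^2 - 5*k) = (k - 5)*(k + 2)*(k + 3)*(k^2 + k) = (k - 5)*(k + 1)*(k + 2)*(k + 3)*(k)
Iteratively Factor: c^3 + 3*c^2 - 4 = (c + 2)*(c^2 + c - 2) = (c - 1)*(c + 2)*(c + 2)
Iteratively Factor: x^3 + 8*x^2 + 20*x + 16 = (x + 2)*(x^2 + 6*x + 8) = (x + 2)^2*(x + 4)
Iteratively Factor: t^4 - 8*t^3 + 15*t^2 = (t)*(t^3 - 8*t^2 + 15*t) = t*(t - 5)*(t^2 - 3*t) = t*(t - 5)*(t - 3)*(t)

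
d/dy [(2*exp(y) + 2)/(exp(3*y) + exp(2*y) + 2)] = 2*(-(exp(y) + 1)*(3*exp(y) + 2)*exp(y) + exp(3*y) + exp(2*y) + 2)*exp(y)/(exp(3*y) + exp(2*y) + 2)^2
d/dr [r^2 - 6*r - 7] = 2*r - 6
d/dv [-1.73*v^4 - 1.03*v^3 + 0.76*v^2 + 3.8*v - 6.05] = -6.92*v^3 - 3.09*v^2 + 1.52*v + 3.8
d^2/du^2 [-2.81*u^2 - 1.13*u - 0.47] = -5.62000000000000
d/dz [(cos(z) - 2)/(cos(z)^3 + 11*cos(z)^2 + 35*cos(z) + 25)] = (-5*cos(z) + cos(2*z) - 18)*sin(z)/((cos(z) + 1)^2*(cos(z) + 5)^3)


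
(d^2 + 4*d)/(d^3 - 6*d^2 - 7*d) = (d + 4)/(d^2 - 6*d - 7)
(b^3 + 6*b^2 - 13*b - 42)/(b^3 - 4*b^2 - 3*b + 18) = (b + 7)/(b - 3)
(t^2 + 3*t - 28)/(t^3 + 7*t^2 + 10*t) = (t^2 + 3*t - 28)/(t*(t^2 + 7*t + 10))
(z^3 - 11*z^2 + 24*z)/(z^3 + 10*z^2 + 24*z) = (z^2 - 11*z + 24)/(z^2 + 10*z + 24)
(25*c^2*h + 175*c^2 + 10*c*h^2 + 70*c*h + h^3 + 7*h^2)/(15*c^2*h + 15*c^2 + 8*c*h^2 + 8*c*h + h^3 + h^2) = (5*c*h + 35*c + h^2 + 7*h)/(3*c*h + 3*c + h^2 + h)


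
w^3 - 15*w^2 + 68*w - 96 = (w - 8)*(w - 4)*(w - 3)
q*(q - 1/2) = q^2 - q/2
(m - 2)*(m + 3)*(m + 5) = m^3 + 6*m^2 - m - 30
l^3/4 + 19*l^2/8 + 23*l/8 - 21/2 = (l/4 + 1)*(l - 3/2)*(l + 7)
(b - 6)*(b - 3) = b^2 - 9*b + 18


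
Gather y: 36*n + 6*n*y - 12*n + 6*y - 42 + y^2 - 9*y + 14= 24*n + y^2 + y*(6*n - 3) - 28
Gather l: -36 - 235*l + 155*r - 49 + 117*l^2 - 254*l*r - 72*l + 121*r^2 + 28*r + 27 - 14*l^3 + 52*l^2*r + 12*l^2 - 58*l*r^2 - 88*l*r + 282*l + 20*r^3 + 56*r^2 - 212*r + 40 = -14*l^3 + l^2*(52*r + 129) + l*(-58*r^2 - 342*r - 25) + 20*r^3 + 177*r^2 - 29*r - 18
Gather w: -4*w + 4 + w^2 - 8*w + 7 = w^2 - 12*w + 11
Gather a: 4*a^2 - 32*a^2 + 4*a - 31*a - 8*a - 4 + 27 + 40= -28*a^2 - 35*a + 63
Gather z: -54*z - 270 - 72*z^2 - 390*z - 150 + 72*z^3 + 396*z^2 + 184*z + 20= 72*z^3 + 324*z^2 - 260*z - 400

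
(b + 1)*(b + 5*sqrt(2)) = b^2 + b + 5*sqrt(2)*b + 5*sqrt(2)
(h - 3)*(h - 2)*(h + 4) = h^3 - h^2 - 14*h + 24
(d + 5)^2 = d^2 + 10*d + 25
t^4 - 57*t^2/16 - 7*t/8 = t*(t - 2)*(t + 1/4)*(t + 7/4)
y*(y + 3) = y^2 + 3*y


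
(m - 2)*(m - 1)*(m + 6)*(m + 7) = m^4 + 10*m^3 + 5*m^2 - 100*m + 84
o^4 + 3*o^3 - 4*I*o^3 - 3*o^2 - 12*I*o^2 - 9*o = o*(o + 3)*(o - 3*I)*(o - I)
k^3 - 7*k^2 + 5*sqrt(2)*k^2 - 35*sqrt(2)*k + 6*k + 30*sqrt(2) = (k - 6)*(k - 1)*(k + 5*sqrt(2))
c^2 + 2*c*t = c*(c + 2*t)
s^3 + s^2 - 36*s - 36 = (s - 6)*(s + 1)*(s + 6)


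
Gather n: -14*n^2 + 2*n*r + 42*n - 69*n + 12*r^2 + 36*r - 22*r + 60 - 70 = -14*n^2 + n*(2*r - 27) + 12*r^2 + 14*r - 10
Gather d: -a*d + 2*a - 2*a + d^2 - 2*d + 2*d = -a*d + d^2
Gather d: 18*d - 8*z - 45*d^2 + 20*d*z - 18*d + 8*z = -45*d^2 + 20*d*z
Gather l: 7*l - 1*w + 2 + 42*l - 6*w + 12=49*l - 7*w + 14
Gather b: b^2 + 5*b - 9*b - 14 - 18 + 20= b^2 - 4*b - 12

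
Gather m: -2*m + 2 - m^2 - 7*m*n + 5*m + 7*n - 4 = -m^2 + m*(3 - 7*n) + 7*n - 2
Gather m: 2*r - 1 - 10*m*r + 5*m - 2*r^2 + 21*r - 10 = m*(5 - 10*r) - 2*r^2 + 23*r - 11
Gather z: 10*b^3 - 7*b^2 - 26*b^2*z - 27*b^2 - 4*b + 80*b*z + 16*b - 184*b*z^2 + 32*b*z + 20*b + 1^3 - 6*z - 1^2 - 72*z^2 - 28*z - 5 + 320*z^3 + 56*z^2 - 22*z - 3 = 10*b^3 - 34*b^2 + 32*b + 320*z^3 + z^2*(-184*b - 16) + z*(-26*b^2 + 112*b - 56) - 8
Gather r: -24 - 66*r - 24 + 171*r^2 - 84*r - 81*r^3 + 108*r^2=-81*r^3 + 279*r^2 - 150*r - 48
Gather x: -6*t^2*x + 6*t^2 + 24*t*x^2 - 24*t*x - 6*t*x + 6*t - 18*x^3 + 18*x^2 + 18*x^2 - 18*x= 6*t^2 + 6*t - 18*x^3 + x^2*(24*t + 36) + x*(-6*t^2 - 30*t - 18)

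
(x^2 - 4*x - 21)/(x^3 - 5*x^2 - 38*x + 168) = (x + 3)/(x^2 + 2*x - 24)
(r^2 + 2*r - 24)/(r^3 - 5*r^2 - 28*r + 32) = (r^2 + 2*r - 24)/(r^3 - 5*r^2 - 28*r + 32)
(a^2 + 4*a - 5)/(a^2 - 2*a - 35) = (a - 1)/(a - 7)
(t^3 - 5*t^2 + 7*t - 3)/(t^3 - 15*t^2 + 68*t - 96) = (t^2 - 2*t + 1)/(t^2 - 12*t + 32)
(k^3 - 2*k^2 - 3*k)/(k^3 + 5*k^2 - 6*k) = (k^2 - 2*k - 3)/(k^2 + 5*k - 6)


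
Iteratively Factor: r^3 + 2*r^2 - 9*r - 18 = (r - 3)*(r^2 + 5*r + 6) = (r - 3)*(r + 2)*(r + 3)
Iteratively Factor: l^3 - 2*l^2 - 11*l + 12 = (l - 1)*(l^2 - l - 12) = (l - 4)*(l - 1)*(l + 3)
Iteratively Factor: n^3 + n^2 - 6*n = (n + 3)*(n^2 - 2*n) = n*(n + 3)*(n - 2)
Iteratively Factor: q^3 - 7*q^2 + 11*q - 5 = (q - 5)*(q^2 - 2*q + 1) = (q - 5)*(q - 1)*(q - 1)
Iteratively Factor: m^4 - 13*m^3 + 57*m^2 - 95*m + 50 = (m - 2)*(m^3 - 11*m^2 + 35*m - 25) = (m - 2)*(m - 1)*(m^2 - 10*m + 25) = (m - 5)*(m - 2)*(m - 1)*(m - 5)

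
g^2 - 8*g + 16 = (g - 4)^2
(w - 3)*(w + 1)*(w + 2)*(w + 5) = w^4 + 5*w^3 - 7*w^2 - 41*w - 30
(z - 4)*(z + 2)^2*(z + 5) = z^4 + 5*z^3 - 12*z^2 - 76*z - 80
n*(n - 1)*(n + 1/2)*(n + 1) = n^4 + n^3/2 - n^2 - n/2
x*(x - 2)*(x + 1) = x^3 - x^2 - 2*x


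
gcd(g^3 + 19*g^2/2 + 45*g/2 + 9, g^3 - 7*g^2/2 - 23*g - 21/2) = g^2 + 7*g/2 + 3/2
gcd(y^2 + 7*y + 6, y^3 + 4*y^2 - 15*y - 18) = y^2 + 7*y + 6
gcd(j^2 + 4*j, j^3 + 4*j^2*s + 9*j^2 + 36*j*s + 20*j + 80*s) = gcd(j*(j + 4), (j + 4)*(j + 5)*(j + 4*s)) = j + 4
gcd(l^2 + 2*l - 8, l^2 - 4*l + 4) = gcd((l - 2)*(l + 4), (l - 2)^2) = l - 2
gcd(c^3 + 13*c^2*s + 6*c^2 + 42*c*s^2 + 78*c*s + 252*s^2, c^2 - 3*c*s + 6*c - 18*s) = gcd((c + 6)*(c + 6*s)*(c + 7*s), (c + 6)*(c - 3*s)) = c + 6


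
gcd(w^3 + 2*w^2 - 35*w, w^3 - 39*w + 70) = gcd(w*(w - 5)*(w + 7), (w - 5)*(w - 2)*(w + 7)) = w^2 + 2*w - 35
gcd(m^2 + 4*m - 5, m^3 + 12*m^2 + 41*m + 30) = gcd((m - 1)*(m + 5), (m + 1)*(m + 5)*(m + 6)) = m + 5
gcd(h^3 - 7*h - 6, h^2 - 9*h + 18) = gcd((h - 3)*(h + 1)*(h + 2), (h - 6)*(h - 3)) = h - 3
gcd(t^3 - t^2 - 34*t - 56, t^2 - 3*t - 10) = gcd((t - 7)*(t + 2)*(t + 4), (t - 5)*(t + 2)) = t + 2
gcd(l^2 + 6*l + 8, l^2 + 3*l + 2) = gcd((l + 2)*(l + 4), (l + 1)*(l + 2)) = l + 2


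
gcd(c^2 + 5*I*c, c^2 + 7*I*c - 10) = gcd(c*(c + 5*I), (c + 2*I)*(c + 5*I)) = c + 5*I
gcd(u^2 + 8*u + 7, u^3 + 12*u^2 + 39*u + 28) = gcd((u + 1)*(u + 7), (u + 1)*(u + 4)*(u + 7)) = u^2 + 8*u + 7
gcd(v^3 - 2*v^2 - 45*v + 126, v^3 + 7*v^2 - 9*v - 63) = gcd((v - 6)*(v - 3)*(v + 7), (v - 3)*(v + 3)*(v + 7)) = v^2 + 4*v - 21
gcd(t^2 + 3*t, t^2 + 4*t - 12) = 1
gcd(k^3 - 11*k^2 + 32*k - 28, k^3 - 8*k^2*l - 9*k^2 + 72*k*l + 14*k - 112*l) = k^2 - 9*k + 14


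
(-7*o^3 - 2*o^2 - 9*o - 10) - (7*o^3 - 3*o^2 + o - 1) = -14*o^3 + o^2 - 10*o - 9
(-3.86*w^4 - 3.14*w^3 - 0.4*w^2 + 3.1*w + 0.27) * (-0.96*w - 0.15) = 3.7056*w^5 + 3.5934*w^4 + 0.855*w^3 - 2.916*w^2 - 0.7242*w - 0.0405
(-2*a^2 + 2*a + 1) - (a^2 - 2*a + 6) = -3*a^2 + 4*a - 5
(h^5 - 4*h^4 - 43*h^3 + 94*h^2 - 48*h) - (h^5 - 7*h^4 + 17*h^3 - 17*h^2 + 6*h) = 3*h^4 - 60*h^3 + 111*h^2 - 54*h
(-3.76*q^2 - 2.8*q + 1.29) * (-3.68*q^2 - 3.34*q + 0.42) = 13.8368*q^4 + 22.8624*q^3 + 3.0256*q^2 - 5.4846*q + 0.5418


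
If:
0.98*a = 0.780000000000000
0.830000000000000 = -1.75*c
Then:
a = 0.80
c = -0.47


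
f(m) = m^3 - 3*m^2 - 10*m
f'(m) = 3*m^2 - 6*m - 10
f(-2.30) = -5.04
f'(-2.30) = 19.67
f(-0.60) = 4.70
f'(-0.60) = -5.32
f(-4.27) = -89.85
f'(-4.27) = 70.32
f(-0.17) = 1.61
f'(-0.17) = -8.89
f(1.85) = -22.44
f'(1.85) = -10.83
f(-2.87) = -19.65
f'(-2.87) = 31.93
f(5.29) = 11.18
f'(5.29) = 42.21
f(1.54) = -18.86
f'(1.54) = -12.13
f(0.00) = 0.00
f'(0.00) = -10.00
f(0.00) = 0.00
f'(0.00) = -10.00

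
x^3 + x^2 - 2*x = x*(x - 1)*(x + 2)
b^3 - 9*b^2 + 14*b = b*(b - 7)*(b - 2)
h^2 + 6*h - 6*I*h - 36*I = (h + 6)*(h - 6*I)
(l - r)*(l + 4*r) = l^2 + 3*l*r - 4*r^2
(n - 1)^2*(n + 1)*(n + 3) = n^4 + 2*n^3 - 4*n^2 - 2*n + 3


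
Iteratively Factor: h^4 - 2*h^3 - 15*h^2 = (h)*(h^3 - 2*h^2 - 15*h) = h*(h + 3)*(h^2 - 5*h) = h*(h - 5)*(h + 3)*(h)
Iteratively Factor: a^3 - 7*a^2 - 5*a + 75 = (a + 3)*(a^2 - 10*a + 25) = (a - 5)*(a + 3)*(a - 5)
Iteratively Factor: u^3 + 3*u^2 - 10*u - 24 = (u + 2)*(u^2 + u - 12) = (u - 3)*(u + 2)*(u + 4)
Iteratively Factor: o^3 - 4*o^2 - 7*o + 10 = (o + 2)*(o^2 - 6*o + 5) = (o - 5)*(o + 2)*(o - 1)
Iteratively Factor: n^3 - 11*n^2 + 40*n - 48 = (n - 4)*(n^2 - 7*n + 12) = (n - 4)*(n - 3)*(n - 4)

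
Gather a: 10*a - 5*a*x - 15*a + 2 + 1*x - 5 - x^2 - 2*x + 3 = a*(-5*x - 5) - x^2 - x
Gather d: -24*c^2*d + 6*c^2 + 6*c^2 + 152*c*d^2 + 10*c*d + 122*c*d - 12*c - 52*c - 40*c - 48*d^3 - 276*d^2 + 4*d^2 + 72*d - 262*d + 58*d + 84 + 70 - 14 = 12*c^2 - 104*c - 48*d^3 + d^2*(152*c - 272) + d*(-24*c^2 + 132*c - 132) + 140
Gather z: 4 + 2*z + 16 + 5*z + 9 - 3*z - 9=4*z + 20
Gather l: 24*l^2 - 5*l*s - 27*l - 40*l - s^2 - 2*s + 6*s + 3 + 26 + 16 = 24*l^2 + l*(-5*s - 67) - s^2 + 4*s + 45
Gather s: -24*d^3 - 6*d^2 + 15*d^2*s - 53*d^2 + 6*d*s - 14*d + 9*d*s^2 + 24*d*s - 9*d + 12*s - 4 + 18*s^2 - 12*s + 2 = -24*d^3 - 59*d^2 - 23*d + s^2*(9*d + 18) + s*(15*d^2 + 30*d) - 2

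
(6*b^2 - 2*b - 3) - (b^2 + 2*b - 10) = 5*b^2 - 4*b + 7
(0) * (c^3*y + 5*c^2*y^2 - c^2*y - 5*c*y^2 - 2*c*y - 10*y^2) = 0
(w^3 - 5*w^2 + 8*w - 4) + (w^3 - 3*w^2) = 2*w^3 - 8*w^2 + 8*w - 4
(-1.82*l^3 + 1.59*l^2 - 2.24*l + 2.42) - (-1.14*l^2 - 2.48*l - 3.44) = -1.82*l^3 + 2.73*l^2 + 0.24*l + 5.86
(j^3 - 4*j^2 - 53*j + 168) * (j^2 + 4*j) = j^5 - 69*j^3 - 44*j^2 + 672*j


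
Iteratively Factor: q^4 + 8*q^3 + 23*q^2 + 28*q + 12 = (q + 3)*(q^3 + 5*q^2 + 8*q + 4) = (q + 2)*(q + 3)*(q^2 + 3*q + 2) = (q + 2)^2*(q + 3)*(q + 1)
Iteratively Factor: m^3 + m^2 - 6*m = (m + 3)*(m^2 - 2*m) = m*(m + 3)*(m - 2)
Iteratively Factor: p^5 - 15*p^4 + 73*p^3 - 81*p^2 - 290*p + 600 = (p - 3)*(p^4 - 12*p^3 + 37*p^2 + 30*p - 200) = (p - 5)*(p - 3)*(p^3 - 7*p^2 + 2*p + 40) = (p - 5)^2*(p - 3)*(p^2 - 2*p - 8) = (p - 5)^2*(p - 3)*(p + 2)*(p - 4)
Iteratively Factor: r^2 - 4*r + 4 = (r - 2)*(r - 2)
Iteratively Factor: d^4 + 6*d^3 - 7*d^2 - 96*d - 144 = (d + 3)*(d^3 + 3*d^2 - 16*d - 48) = (d - 4)*(d + 3)*(d^2 + 7*d + 12) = (d - 4)*(d + 3)*(d + 4)*(d + 3)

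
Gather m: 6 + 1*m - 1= m + 5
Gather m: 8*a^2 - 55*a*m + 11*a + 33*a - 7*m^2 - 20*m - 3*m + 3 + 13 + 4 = 8*a^2 + 44*a - 7*m^2 + m*(-55*a - 23) + 20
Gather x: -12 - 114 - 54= -180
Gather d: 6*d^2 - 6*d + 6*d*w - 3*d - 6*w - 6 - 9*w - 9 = 6*d^2 + d*(6*w - 9) - 15*w - 15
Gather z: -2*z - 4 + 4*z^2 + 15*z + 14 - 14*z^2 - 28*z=-10*z^2 - 15*z + 10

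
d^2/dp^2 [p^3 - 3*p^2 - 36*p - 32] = 6*p - 6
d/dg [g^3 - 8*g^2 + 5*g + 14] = 3*g^2 - 16*g + 5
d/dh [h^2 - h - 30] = 2*h - 1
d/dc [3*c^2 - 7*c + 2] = 6*c - 7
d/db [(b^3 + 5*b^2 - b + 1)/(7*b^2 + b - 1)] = b*(7*b^3 + 2*b^2 + 9*b - 24)/(49*b^4 + 14*b^3 - 13*b^2 - 2*b + 1)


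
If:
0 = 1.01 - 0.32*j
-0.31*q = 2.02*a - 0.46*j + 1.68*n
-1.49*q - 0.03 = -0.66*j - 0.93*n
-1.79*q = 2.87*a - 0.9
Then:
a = -1.31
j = 3.16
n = 1.96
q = 2.60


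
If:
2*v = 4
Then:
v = 2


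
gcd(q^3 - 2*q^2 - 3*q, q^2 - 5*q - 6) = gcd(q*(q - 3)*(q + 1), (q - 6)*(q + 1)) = q + 1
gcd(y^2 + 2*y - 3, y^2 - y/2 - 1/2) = y - 1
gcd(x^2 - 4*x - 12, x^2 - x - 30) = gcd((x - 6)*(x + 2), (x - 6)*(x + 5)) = x - 6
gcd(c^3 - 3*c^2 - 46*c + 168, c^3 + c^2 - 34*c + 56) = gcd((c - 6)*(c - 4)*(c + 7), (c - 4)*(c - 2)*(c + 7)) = c^2 + 3*c - 28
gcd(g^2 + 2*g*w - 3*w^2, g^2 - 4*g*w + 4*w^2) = 1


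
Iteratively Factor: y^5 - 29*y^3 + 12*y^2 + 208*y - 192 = (y - 4)*(y^4 + 4*y^3 - 13*y^2 - 40*y + 48) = (y - 4)*(y + 4)*(y^3 - 13*y + 12) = (y - 4)*(y - 1)*(y + 4)*(y^2 + y - 12) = (y - 4)*(y - 1)*(y + 4)^2*(y - 3)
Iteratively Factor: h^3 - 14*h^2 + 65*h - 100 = (h - 5)*(h^2 - 9*h + 20) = (h - 5)*(h - 4)*(h - 5)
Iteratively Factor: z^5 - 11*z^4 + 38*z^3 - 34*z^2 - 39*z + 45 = (z - 5)*(z^4 - 6*z^3 + 8*z^2 + 6*z - 9) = (z - 5)*(z + 1)*(z^3 - 7*z^2 + 15*z - 9) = (z - 5)*(z - 3)*(z + 1)*(z^2 - 4*z + 3) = (z - 5)*(z - 3)^2*(z + 1)*(z - 1)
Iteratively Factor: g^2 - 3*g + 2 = (g - 1)*(g - 2)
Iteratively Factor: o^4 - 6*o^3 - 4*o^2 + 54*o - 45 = (o + 3)*(o^3 - 9*o^2 + 23*o - 15) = (o - 3)*(o + 3)*(o^2 - 6*o + 5) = (o - 5)*(o - 3)*(o + 3)*(o - 1)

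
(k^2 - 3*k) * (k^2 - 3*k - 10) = k^4 - 6*k^3 - k^2 + 30*k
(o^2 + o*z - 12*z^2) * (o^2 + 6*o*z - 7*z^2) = o^4 + 7*o^3*z - 13*o^2*z^2 - 79*o*z^3 + 84*z^4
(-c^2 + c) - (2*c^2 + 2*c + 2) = -3*c^2 - c - 2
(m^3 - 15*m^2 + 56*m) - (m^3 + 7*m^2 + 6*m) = -22*m^2 + 50*m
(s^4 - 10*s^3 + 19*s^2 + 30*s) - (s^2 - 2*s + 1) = s^4 - 10*s^3 + 18*s^2 + 32*s - 1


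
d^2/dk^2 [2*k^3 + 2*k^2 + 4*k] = 12*k + 4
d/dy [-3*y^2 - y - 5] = -6*y - 1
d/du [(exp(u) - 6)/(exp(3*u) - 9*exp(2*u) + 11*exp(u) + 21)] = (-(exp(u) - 6)*(3*exp(2*u) - 18*exp(u) + 11) + exp(3*u) - 9*exp(2*u) + 11*exp(u) + 21)*exp(u)/(exp(3*u) - 9*exp(2*u) + 11*exp(u) + 21)^2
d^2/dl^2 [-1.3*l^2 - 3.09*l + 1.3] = -2.60000000000000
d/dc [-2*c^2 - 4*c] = -4*c - 4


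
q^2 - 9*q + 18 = (q - 6)*(q - 3)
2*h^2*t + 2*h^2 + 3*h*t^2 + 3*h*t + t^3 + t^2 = (h + t)*(2*h + t)*(t + 1)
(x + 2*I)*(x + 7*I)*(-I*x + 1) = -I*x^3 + 10*x^2 + 23*I*x - 14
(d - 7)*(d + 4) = d^2 - 3*d - 28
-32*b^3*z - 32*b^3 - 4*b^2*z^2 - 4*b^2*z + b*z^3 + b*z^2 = (-8*b + z)*(4*b + z)*(b*z + b)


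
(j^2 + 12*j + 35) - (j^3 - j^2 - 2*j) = -j^3 + 2*j^2 + 14*j + 35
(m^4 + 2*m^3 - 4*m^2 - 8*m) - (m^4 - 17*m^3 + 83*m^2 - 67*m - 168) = 19*m^3 - 87*m^2 + 59*m + 168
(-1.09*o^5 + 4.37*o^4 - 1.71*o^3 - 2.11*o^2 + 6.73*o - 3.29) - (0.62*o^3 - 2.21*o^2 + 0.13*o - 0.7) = -1.09*o^5 + 4.37*o^4 - 2.33*o^3 + 0.1*o^2 + 6.6*o - 2.59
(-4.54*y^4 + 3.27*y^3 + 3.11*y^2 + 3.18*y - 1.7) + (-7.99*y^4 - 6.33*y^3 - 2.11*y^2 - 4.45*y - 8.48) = -12.53*y^4 - 3.06*y^3 + 1.0*y^2 - 1.27*y - 10.18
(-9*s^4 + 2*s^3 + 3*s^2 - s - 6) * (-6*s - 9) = 54*s^5 + 69*s^4 - 36*s^3 - 21*s^2 + 45*s + 54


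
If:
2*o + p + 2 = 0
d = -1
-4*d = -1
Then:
No Solution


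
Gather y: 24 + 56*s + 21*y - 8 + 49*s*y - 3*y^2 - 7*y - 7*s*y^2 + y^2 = 56*s + y^2*(-7*s - 2) + y*(49*s + 14) + 16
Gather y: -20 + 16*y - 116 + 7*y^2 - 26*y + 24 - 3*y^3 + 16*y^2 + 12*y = -3*y^3 + 23*y^2 + 2*y - 112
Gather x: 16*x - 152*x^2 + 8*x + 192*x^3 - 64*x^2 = 192*x^3 - 216*x^2 + 24*x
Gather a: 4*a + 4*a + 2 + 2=8*a + 4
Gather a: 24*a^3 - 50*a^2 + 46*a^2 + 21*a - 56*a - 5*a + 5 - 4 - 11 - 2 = 24*a^3 - 4*a^2 - 40*a - 12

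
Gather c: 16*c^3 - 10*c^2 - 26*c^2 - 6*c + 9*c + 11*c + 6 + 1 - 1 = 16*c^3 - 36*c^2 + 14*c + 6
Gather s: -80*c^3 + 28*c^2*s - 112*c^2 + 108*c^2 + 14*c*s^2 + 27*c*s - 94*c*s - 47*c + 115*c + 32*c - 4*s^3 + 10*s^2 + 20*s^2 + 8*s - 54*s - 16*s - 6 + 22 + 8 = -80*c^3 - 4*c^2 + 100*c - 4*s^3 + s^2*(14*c + 30) + s*(28*c^2 - 67*c - 62) + 24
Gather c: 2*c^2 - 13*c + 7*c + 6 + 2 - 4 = 2*c^2 - 6*c + 4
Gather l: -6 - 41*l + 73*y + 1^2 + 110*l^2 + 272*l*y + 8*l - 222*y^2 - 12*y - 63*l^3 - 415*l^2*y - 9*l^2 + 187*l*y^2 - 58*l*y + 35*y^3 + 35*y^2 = -63*l^3 + l^2*(101 - 415*y) + l*(187*y^2 + 214*y - 33) + 35*y^3 - 187*y^2 + 61*y - 5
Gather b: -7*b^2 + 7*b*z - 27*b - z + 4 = -7*b^2 + b*(7*z - 27) - z + 4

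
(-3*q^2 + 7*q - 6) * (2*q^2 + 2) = -6*q^4 + 14*q^3 - 18*q^2 + 14*q - 12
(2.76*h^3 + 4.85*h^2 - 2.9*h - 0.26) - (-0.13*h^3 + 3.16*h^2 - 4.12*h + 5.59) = 2.89*h^3 + 1.69*h^2 + 1.22*h - 5.85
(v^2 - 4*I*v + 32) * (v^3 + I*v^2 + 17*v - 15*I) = v^5 - 3*I*v^4 + 53*v^3 - 51*I*v^2 + 484*v - 480*I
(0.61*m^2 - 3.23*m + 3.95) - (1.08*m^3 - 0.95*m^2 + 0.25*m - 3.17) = -1.08*m^3 + 1.56*m^2 - 3.48*m + 7.12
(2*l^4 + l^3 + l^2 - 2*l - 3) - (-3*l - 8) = 2*l^4 + l^3 + l^2 + l + 5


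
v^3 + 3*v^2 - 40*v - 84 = (v - 6)*(v + 2)*(v + 7)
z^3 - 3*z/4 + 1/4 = (z - 1/2)^2*(z + 1)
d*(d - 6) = d^2 - 6*d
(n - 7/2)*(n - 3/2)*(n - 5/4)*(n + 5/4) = n^4 - 5*n^3 + 59*n^2/16 + 125*n/16 - 525/64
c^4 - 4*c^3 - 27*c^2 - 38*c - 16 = (c - 8)*(c + 1)^2*(c + 2)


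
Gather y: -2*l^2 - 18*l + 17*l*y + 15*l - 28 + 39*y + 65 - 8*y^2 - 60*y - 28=-2*l^2 - 3*l - 8*y^2 + y*(17*l - 21) + 9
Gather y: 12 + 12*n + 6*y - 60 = 12*n + 6*y - 48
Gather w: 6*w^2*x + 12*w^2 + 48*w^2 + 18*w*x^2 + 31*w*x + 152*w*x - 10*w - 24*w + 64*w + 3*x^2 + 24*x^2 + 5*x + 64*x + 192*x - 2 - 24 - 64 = w^2*(6*x + 60) + w*(18*x^2 + 183*x + 30) + 27*x^2 + 261*x - 90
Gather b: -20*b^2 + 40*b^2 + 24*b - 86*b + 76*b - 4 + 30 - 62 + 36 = 20*b^2 + 14*b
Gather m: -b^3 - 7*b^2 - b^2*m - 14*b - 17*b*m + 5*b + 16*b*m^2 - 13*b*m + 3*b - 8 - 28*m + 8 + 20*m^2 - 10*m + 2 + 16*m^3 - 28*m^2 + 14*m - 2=-b^3 - 7*b^2 - 6*b + 16*m^3 + m^2*(16*b - 8) + m*(-b^2 - 30*b - 24)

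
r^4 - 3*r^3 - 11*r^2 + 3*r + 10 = (r - 5)*(r - 1)*(r + 1)*(r + 2)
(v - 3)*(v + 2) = v^2 - v - 6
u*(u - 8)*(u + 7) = u^3 - u^2 - 56*u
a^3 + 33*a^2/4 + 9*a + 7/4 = (a + 1/4)*(a + 1)*(a + 7)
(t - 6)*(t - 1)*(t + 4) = t^3 - 3*t^2 - 22*t + 24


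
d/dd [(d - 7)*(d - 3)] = 2*d - 10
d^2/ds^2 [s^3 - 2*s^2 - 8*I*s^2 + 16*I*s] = 6*s - 4 - 16*I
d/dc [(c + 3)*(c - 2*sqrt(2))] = 2*c - 2*sqrt(2) + 3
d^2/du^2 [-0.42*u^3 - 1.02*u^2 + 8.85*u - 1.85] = -2.52*u - 2.04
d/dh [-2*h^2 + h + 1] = 1 - 4*h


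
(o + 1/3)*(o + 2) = o^2 + 7*o/3 + 2/3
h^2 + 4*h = h*(h + 4)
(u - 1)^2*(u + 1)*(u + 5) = u^4 + 4*u^3 - 6*u^2 - 4*u + 5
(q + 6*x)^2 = q^2 + 12*q*x + 36*x^2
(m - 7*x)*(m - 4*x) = m^2 - 11*m*x + 28*x^2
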